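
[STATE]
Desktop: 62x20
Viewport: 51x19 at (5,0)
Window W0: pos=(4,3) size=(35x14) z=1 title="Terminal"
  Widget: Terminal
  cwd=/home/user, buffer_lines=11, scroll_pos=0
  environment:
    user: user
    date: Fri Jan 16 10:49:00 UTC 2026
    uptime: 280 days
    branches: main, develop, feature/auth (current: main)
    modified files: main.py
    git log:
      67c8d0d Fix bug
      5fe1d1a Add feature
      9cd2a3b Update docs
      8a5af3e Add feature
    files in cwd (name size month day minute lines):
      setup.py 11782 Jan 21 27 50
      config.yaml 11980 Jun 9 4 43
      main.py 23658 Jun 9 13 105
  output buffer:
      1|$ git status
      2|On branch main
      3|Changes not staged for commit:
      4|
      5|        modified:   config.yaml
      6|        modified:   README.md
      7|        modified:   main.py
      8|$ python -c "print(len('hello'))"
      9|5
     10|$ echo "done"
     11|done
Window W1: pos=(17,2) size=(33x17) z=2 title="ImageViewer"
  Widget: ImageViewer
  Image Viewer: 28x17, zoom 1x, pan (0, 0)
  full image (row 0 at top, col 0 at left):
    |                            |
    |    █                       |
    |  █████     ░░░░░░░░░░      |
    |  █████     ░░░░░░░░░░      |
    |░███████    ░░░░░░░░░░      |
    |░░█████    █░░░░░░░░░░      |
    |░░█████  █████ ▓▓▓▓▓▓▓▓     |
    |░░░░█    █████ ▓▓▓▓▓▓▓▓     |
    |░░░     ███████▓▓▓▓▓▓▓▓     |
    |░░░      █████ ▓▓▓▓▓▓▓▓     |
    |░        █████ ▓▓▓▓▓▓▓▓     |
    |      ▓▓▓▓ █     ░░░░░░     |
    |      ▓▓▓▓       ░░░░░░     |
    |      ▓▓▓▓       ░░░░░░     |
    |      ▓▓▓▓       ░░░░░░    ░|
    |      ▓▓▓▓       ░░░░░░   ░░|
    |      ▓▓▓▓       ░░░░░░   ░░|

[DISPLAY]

                                                   
                                                   
            ┏━━━━━━━━━━━━━━━━━━━━━━━━━━━━━━━┓      
━━━━━━━━━━━━┃ ImageViewer                   ┃      
 Terminal   ┠───────────────────────────────┨      
────────────┃                               ┃      
$ git status┃    █                          ┃      
On branch ma┃  █████     ░░░░░░░░░░         ┃      
Changes not ┃  █████     ░░░░░░░░░░         ┃      
            ┃░███████    ░░░░░░░░░░         ┃      
        modi┃░░█████    █░░░░░░░░░░         ┃      
        modi┃░░█████  █████ ▓▓▓▓▓▓▓▓        ┃      
        modi┃░░░░█    █████ ▓▓▓▓▓▓▓▓        ┃      
$ python -c ┃░░░     ███████▓▓▓▓▓▓▓▓        ┃      
5           ┃░░░      █████ ▓▓▓▓▓▓▓▓        ┃      
$ echo "done┃░        █████ ▓▓▓▓▓▓▓▓        ┃      
━━━━━━━━━━━━┃      ▓▓▓▓ █     ░░░░░░        ┃      
            ┃      ▓▓▓▓       ░░░░░░        ┃      
            ┗━━━━━━━━━━━━━━━━━━━━━━━━━━━━━━━┛      


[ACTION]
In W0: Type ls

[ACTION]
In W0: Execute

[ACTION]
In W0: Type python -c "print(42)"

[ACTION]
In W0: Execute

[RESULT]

                                                   
                                                   
            ┏━━━━━━━━━━━━━━━━━━━━━━━━━━━━━━━┓      
━━━━━━━━━━━━┃ ImageViewer                   ┃      
 Terminal   ┠───────────────────────────────┨      
────────────┃                               ┃      
        modi┃    █                          ┃      
$ python -c ┃  █████     ░░░░░░░░░░         ┃      
5           ┃  █████     ░░░░░░░░░░         ┃      
$ echo "done┃░███████    ░░░░░░░░░░         ┃      
done        ┃░░█████    █░░░░░░░░░░         ┃      
$ ls        ┃░░█████  █████ ▓▓▓▓▓▓▓▓        ┃      
setup.py  co┃░░░░█    █████ ▓▓▓▓▓▓▓▓        ┃      
$ python -c ┃░░░     ███████▓▓▓▓▓▓▓▓        ┃      
42          ┃░░░      █████ ▓▓▓▓▓▓▓▓        ┃      
$ █         ┃░        █████ ▓▓▓▓▓▓▓▓        ┃      
━━━━━━━━━━━━┃      ▓▓▓▓ █     ░░░░░░        ┃      
            ┃      ▓▓▓▓       ░░░░░░        ┃      
            ┗━━━━━━━━━━━━━━━━━━━━━━━━━━━━━━━┛      


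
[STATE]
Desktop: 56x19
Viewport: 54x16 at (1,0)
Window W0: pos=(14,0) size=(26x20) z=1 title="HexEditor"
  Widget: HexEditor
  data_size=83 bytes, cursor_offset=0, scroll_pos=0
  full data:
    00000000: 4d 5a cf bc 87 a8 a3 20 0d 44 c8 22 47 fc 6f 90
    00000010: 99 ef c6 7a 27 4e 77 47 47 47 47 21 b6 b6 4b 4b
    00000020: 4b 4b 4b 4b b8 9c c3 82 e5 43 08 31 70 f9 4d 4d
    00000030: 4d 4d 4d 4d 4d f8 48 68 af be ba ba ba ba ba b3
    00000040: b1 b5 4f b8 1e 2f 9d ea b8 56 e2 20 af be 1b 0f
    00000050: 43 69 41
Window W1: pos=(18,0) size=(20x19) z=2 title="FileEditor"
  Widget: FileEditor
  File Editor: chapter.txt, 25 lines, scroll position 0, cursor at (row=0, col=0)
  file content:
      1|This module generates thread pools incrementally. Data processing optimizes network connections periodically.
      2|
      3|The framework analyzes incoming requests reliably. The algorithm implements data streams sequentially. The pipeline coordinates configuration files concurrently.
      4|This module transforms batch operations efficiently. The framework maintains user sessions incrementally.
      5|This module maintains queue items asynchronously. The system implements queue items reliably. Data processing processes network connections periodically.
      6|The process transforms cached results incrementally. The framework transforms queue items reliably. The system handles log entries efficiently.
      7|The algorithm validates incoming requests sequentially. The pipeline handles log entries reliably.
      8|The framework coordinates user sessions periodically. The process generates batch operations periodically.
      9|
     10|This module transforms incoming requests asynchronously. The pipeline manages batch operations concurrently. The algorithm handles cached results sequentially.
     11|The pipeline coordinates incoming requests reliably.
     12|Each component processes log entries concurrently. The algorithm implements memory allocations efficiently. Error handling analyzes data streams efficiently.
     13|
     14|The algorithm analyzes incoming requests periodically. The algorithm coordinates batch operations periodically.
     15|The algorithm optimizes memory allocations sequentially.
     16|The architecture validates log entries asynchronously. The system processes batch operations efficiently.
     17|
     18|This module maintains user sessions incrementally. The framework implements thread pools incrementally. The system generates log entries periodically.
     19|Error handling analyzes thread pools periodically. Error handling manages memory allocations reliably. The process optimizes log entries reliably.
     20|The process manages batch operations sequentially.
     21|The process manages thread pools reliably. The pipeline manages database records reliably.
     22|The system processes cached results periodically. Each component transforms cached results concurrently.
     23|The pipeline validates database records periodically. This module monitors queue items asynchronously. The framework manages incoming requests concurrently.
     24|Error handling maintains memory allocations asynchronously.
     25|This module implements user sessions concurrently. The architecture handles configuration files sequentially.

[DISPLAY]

             ┏━━━┏━━━━━━━━━━━━━━━━━━┓━┓               
             ┃ He┃ FileEditor       ┃ ┃               
             ┠───┠──────────────────┨─┨               
             ┃000┃█his module gener▲┃7┃               
             ┃000┃                 █┃7┃               
             ┃000┃The framework ana░┃8┃               
             ┃000┃This module trans░┃d┃               
             ┃000┃This module maint░┃e┃               
             ┃000┃The process trans░┃ ┃               
             ┃   ┃The algorithm val░┃ ┃               
             ┃   ┃The framework coo░┃ ┃               
             ┃   ┃                 ░┃ ┃               
             ┃   ┃This module trans░┃ ┃               
             ┃   ┃The pipeline coor░┃ ┃               
             ┃   ┃Each component pr░┃ ┃               
             ┃   ┃                 ░┃ ┃               


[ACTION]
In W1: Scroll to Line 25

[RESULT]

             ┏━━━┏━━━━━━━━━━━━━━━━━━┓━┓               
             ┃ He┃ FileEditor       ┃ ┃               
             ┠───┠──────────────────┨─┨               
             ┃000┃The pipeline coor▲┃7┃               
             ┃000┃Each component pr░┃7┃               
             ┃000┃                 ░┃8┃               
             ┃000┃The algorithm ana░┃d┃               
             ┃000┃The algorithm opt░┃e┃               
             ┃000┃The architecture ░┃ ┃               
             ┃   ┃                 ░┃ ┃               
             ┃   ┃This module maint░┃ ┃               
             ┃   ┃Error handling an░┃ ┃               
             ┃   ┃The process manag░┃ ┃               
             ┃   ┃The process manag░┃ ┃               
             ┃   ┃The system proces░┃ ┃               
             ┃   ┃The pipeline vali░┃ ┃               


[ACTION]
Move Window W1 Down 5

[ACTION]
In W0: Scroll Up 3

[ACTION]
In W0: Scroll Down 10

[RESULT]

             ┏━━━┏━━━━━━━━━━━━━━━━━━┓━┓               
             ┃ He┃ FileEditor       ┃ ┃               
             ┠───┠──────────────────┨─┨               
             ┃000┃The pipeline coor▲┃ ┃               
             ┃   ┃Each component pr░┃ ┃               
             ┃   ┃                 ░┃ ┃               
             ┃   ┃The algorithm ana░┃ ┃               
             ┃   ┃The algorithm opt░┃ ┃               
             ┃   ┃The architecture ░┃ ┃               
             ┃   ┃                 ░┃ ┃               
             ┃   ┃This module maint░┃ ┃               
             ┃   ┃Error handling an░┃ ┃               
             ┃   ┃The process manag░┃ ┃               
             ┃   ┃The process manag░┃ ┃               
             ┃   ┃The system proces░┃ ┃               
             ┃   ┃The pipeline vali░┃ ┃               


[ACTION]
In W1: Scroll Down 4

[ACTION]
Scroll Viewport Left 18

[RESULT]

              ┏━━━┏━━━━━━━━━━━━━━━━━━┓━┓              
              ┃ He┃ FileEditor       ┃ ┃              
              ┠───┠──────────────────┨─┨              
              ┃000┃The pipeline coor▲┃ ┃              
              ┃   ┃Each component pr░┃ ┃              
              ┃   ┃                 ░┃ ┃              
              ┃   ┃The algorithm ana░┃ ┃              
              ┃   ┃The algorithm opt░┃ ┃              
              ┃   ┃The architecture ░┃ ┃              
              ┃   ┃                 ░┃ ┃              
              ┃   ┃This module maint░┃ ┃              
              ┃   ┃Error handling an░┃ ┃              
              ┃   ┃The process manag░┃ ┃              
              ┃   ┃The process manag░┃ ┃              
              ┃   ┃The system proces░┃ ┃              
              ┃   ┃The pipeline vali░┃ ┃              


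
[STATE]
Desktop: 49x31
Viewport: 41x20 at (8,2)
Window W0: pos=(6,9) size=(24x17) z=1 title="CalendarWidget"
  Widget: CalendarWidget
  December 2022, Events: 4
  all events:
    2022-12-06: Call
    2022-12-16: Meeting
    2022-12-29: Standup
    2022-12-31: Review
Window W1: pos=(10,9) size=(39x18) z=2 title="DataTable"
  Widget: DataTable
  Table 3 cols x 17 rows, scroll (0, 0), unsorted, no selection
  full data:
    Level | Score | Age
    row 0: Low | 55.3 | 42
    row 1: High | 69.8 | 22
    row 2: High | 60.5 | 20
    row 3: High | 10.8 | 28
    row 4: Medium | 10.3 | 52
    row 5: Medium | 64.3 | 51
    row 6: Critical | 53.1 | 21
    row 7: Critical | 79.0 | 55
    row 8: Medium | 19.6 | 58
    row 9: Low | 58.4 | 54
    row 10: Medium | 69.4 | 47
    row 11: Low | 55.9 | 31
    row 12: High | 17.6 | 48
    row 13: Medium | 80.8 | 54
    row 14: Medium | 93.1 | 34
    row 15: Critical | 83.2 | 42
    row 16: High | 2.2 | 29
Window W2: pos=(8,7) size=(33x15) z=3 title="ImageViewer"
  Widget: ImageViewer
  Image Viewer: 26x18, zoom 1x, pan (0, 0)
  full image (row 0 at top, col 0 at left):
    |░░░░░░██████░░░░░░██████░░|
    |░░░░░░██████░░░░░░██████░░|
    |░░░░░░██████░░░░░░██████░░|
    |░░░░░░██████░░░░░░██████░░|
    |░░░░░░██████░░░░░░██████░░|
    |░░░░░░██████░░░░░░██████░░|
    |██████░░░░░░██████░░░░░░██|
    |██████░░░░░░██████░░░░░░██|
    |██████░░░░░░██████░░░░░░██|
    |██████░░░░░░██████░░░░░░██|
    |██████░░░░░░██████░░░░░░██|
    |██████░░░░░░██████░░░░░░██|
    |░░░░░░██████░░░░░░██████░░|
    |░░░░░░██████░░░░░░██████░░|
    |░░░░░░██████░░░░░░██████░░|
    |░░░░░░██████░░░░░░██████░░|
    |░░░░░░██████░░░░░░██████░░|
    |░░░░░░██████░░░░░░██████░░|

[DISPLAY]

                                         
                                         
                                         
                                         
                                         
┏━━━━━━━━━━━━━━━━━━━━━━━━━━━━━━━┓        
┃ ImageViewer                   ┃        
┠───────────────────────────────┨━━━━━━━┓
┃░░░░░░██████░░░░░░██████░░     ┃       ┃
┃░░░░░░██████░░░░░░██████░░     ┃───────┨
┃░░░░░░██████░░░░░░██████░░     ┃       ┃
┃░░░░░░██████░░░░░░██████░░     ┃       ┃
┃░░░░░░██████░░░░░░██████░░     ┃       ┃
┃░░░░░░██████░░░░░░██████░░     ┃       ┃
┃██████░░░░░░██████░░░░░░██     ┃       ┃
┃██████░░░░░░██████░░░░░░██     ┃       ┃
┃██████░░░░░░██████░░░░░░██     ┃       ┃
┃██████░░░░░░██████░░░░░░██     ┃       ┃
┃██████░░░░░░██████░░░░░░██     ┃       ┃
┗━━━━━━━━━━━━━━━━━━━━━━━━━━━━━━━┛       ┃


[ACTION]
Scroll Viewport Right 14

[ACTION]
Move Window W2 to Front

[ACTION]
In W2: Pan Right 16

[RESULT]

                                         
                                         
                                         
                                         
                                         
┏━━━━━━━━━━━━━━━━━━━━━━━━━━━━━━━┓        
┃ ImageViewer                   ┃        
┠───────────────────────────────┨━━━━━━━┓
┃░░██████░░                     ┃       ┃
┃░░██████░░                     ┃───────┨
┃░░██████░░                     ┃       ┃
┃░░██████░░                     ┃       ┃
┃░░██████░░                     ┃       ┃
┃░░██████░░                     ┃       ┃
┃██░░░░░░██                     ┃       ┃
┃██░░░░░░██                     ┃       ┃
┃██░░░░░░██                     ┃       ┃
┃██░░░░░░██                     ┃       ┃
┃██░░░░░░██                     ┃       ┃
┗━━━━━━━━━━━━━━━━━━━━━━━━━━━━━━━┛       ┃


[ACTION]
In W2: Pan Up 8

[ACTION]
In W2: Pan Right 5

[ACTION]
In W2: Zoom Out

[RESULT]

                                         
                                         
                                         
                                         
                                         
┏━━━━━━━━━━━━━━━━━━━━━━━━━━━━━━━┓        
┃ ImageViewer                   ┃        
┠───────────────────────────────┨━━━━━━━┓
┃███░░                          ┃       ┃
┃███░░                          ┃───────┨
┃███░░                          ┃       ┃
┃███░░                          ┃       ┃
┃███░░                          ┃       ┃
┃███░░                          ┃       ┃
┃░░░██                          ┃       ┃
┃░░░██                          ┃       ┃
┃░░░██                          ┃       ┃
┃░░░██                          ┃       ┃
┃░░░██                          ┃       ┃
┗━━━━━━━━━━━━━━━━━━━━━━━━━━━━━━━┛       ┃


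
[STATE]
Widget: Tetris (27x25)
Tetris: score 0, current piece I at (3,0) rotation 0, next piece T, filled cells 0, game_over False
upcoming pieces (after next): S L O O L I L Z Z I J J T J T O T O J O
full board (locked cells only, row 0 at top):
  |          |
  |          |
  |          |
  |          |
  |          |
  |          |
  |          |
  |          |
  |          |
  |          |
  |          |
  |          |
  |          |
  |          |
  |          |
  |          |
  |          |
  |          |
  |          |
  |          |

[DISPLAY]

   ████   │Next:           
          │ ▒              
          │▒▒▒             
          │                
          │                
          │                
          │Score:          
          │0               
          │                
          │                
          │                
          │                
          │                
          │                
          │                
          │                
          │                
          │                
          │                
          │                
          │                
          │                
          │                
          │                
          │                


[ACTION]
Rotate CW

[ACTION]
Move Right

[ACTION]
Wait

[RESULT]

          │Next:           
    █     │ ▒              
    █     │▒▒▒             
    █     │                
    █     │                
          │                
          │Score:          
          │0               
          │                
          │                
          │                
          │                
          │                
          │                
          │                
          │                
          │                
          │                
          │                
          │                
          │                
          │                
          │                
          │                
          │                


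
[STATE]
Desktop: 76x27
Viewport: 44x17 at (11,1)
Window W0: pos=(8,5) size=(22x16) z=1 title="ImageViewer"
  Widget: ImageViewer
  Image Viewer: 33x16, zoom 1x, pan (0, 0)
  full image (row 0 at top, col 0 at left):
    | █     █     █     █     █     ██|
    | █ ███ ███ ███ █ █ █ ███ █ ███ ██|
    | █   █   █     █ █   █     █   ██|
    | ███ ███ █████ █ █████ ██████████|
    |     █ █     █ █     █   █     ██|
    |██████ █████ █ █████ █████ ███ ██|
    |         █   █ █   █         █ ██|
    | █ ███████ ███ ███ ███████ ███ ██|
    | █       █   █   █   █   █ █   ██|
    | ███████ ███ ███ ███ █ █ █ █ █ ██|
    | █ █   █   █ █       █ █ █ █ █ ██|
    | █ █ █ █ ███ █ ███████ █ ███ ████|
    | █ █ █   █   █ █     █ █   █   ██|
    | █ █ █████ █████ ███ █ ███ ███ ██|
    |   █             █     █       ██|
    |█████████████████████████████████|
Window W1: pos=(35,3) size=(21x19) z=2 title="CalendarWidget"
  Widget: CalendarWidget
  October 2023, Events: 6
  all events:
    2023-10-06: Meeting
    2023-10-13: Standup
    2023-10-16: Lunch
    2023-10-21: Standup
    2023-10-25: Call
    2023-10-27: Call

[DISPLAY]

                                            
                                            
                        ┏━━━━━━━━━━━━━━━━━━━
                        ┃ CalendarWidget    
━━━━━━━━━━━━━━━━━━┓     ┠───────────────────
mageViewer        ┃     ┃    October 2023   
──────────────────┨     ┃Mo Tu We Th Fr Sa S
     █     █     █┃     ┃                   
 ███ ███ ███ █ █ █┃     ┃ 2  3  4  5  6*  7 
   █   █     █ █  ┃     ┃ 9 10 11 12 13* 14 
██ ███ █████ █ ███┃     ┃16* 17 18 19 20 21*
   █ █     █ █    ┃     ┃23 24 25* 26 27* 28
████ █████ █ █████┃     ┃30 31              
       █   █ █   █┃     ┃                   
 ███████ ███ ███ █┃     ┃                   
       █   █   █  ┃     ┃                   
██████ ███ ███ ███┃     ┃                   


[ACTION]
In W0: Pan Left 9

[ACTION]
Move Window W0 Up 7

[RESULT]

mageViewer        ┃                         
──────────────────┨                         
     █     █     █┃     ┏━━━━━━━━━━━━━━━━━━━
 ███ ███ ███ █ █ █┃     ┃ CalendarWidget    
   █   █     █ █  ┃     ┠───────────────────
██ ███ █████ █ ███┃     ┃    October 2023   
   █ █     █ █    ┃     ┃Mo Tu We Th Fr Sa S
████ █████ █ █████┃     ┃                   
       █   █ █   █┃     ┃ 2  3  4  5  6*  7 
 ███████ ███ ███ █┃     ┃ 9 10 11 12 13* 14 
       █   █   █  ┃     ┃16* 17 18 19 20 21*
██████ ███ ███ ███┃     ┃23 24 25* 26 27* 28
 █   █   █ █      ┃     ┃30 31              
 █ █ █ ███ █ █████┃     ┃                   
━━━━━━━━━━━━━━━━━━┛     ┃                   
                        ┃                   
                        ┃                   


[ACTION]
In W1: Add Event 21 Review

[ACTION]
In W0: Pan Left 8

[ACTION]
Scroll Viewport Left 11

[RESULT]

        ┃ ImageViewer        ┃              
        ┠────────────────────┨              
        ┃ █     █     █     █┃     ┏━━━━━━━━
        ┃ █ ███ ███ ███ █ █ █┃     ┃ Calenda
        ┃ █   █   █     █ █  ┃     ┠────────
        ┃ ███ ███ █████ █ ███┃     ┃    Octo
        ┃     █ █     █ █    ┃     ┃Mo Tu We
        ┃██████ █████ █ █████┃     ┃        
        ┃         █   █ █   █┃     ┃ 2  3  4
        ┃ █ ███████ ███ ███ █┃     ┃ 9 10 11
        ┃ █       █   █   █  ┃     ┃16* 17 1
        ┃ ███████ ███ ███ ███┃     ┃23 24 25
        ┃ █ █   █   █ █      ┃     ┃30 31   
        ┃ █ █ █ █ ███ █ █████┃     ┃        
        ┗━━━━━━━━━━━━━━━━━━━━┛     ┃        
                                   ┃        
                                   ┃        


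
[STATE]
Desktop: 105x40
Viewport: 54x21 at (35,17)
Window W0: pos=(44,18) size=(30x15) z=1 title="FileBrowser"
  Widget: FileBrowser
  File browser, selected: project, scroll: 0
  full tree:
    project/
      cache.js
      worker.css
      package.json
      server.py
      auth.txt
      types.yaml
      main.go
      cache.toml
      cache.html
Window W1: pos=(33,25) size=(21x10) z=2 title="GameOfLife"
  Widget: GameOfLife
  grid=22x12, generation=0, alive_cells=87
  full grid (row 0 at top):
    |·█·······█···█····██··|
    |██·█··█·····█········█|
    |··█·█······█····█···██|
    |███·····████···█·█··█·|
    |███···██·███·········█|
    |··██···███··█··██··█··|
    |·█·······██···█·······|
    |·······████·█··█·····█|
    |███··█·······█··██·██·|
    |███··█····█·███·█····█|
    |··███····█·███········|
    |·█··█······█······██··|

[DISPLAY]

                                                      
         ┏━━━━━━━━━━━━━━━━━━━━━━━━━━━━┓               
         ┃ FileBrowser                ┃               
         ┠────────────────────────────┨               
         ┃> [-] project/              ┃               
         ┃    cache.js                ┃               
         ┃    worker.css              ┃               
         ┃    package.json            ┃               
━━━━━━━━━━━━━━━━━━┓r.py               ┃               
GameOfLife        ┃txt                ┃               
──────────────────┨.yaml              ┃               
en: 0             ┃go                 ┃               
█·····████···█·█··┃.toml              ┃               
█···██·███········┃.html              ┃               
██···███··█··██··█┃                   ┃               
·······██···█·····┃━━━━━━━━━━━━━━━━━━━┛               
·····████·█··█····┃                                   
━━━━━━━━━━━━━━━━━━┛                                   
                                                      
                                                      
                                                      


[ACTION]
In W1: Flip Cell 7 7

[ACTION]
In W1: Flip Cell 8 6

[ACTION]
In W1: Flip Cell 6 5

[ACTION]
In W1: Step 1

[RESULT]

                                                      
         ┏━━━━━━━━━━━━━━━━━━━━━━━━━━━━┓               
         ┃ FileBrowser                ┃               
         ┠────────────────────────────┨               
         ┃> [-] project/              ┃               
         ┃    cache.js                ┃               
         ┃    worker.css              ┃               
         ┃    package.json            ┃               
━━━━━━━━━━━━━━━━━━┓r.py               ┃               
GameOfLife        ┃txt                ┃               
──────────────────┨.yaml              ┃               
en: 1             ┃go                 ┃               
·····██···█···█···┃.toml              ┃               
····█·····█··█····┃.html              ┃               
·█···█·······█····┃                   ┃               
█····█·····██·█···┃━━━━━━━━━━━━━━━━━━━┛               
█··██·█·██·████···┃                                   
━━━━━━━━━━━━━━━━━━┛                                   
                                                      
                                                      
                                                      


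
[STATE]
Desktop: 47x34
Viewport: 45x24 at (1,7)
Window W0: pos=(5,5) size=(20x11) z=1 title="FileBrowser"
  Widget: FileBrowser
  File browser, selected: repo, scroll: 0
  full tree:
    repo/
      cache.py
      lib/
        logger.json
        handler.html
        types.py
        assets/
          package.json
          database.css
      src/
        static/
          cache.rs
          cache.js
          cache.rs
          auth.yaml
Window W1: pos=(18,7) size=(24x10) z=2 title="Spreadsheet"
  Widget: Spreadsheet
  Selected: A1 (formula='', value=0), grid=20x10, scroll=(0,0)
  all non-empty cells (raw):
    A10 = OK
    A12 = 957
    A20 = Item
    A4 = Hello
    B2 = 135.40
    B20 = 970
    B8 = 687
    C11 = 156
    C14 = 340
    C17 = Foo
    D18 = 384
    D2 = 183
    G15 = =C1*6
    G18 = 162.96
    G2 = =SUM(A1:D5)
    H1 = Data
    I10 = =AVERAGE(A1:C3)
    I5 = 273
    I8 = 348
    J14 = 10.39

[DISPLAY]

    ┠────────────┏━━━━━━━━━━━━━━━━━━━━━━┓    
    ┃> [-] repo/ ┃ Spreadsheet          ┃    
    ┃    cache.py┠──────────────────────┨    
    ┃    [+] lib/┃A1:                   ┃    
    ┃    [+] src/┃       A       B      ┃    
    ┃            ┃----------------------┃    
    ┃            ┃  1      [0]       0  ┃    
    ┃            ┃  2        0  135.40  ┃    
    ┗━━━━━━━━━━━━┃  3        0       0  ┃    
                 ┗━━━━━━━━━━━━━━━━━━━━━━┛    
                                             
                                             
                                             
                                             
                                             
                                             
                                             
                                             
                                             
                                             
                                             
                                             
                                             
                                             


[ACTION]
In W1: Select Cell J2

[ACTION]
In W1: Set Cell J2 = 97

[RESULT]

    ┠────────────┏━━━━━━━━━━━━━━━━━━━━━━┓    
    ┃> [-] repo/ ┃ Spreadsheet          ┃    
    ┃    cache.py┠──────────────────────┨    
    ┃    [+] lib/┃J2: 97                ┃    
    ┃    [+] src/┃       A       B      ┃    
    ┃            ┃----------------------┃    
    ┃            ┃  1        0       0  ┃    
    ┃            ┃  2        0  135.40  ┃    
    ┗━━━━━━━━━━━━┃  3        0       0  ┃    
                 ┗━━━━━━━━━━━━━━━━━━━━━━┛    
                                             
                                             
                                             
                                             
                                             
                                             
                                             
                                             
                                             
                                             
                                             
                                             
                                             
                                             


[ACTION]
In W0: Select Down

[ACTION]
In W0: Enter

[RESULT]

    ┠────────────┏━━━━━━━━━━━━━━━━━━━━━━┓    
    ┃  [-] repo/ ┃ Spreadsheet          ┃    
    ┃  > cache.py┠──────────────────────┨    
    ┃    [+] lib/┃J2: 97                ┃    
    ┃    [+] src/┃       A       B      ┃    
    ┃            ┃----------------------┃    
    ┃            ┃  1        0       0  ┃    
    ┃            ┃  2        0  135.40  ┃    
    ┗━━━━━━━━━━━━┃  3        0       0  ┃    
                 ┗━━━━━━━━━━━━━━━━━━━━━━┛    
                                             
                                             
                                             
                                             
                                             
                                             
                                             
                                             
                                             
                                             
                                             
                                             
                                             
                                             


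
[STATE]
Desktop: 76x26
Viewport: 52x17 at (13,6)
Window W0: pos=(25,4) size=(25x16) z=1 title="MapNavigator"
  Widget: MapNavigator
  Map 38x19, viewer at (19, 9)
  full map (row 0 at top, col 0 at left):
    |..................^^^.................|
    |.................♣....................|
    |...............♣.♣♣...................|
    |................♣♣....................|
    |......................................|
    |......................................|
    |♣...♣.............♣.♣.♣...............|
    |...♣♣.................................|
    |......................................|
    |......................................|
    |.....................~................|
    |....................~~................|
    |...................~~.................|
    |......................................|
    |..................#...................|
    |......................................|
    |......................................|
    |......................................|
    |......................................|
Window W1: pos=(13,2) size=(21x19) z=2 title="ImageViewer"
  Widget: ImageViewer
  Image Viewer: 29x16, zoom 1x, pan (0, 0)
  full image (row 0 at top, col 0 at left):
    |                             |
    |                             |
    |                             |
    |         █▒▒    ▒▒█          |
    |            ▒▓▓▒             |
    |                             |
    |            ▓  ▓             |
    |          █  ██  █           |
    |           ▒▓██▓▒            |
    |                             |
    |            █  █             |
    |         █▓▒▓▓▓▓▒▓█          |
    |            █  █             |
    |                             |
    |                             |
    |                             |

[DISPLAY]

┃                   ┃───────────────┨               
┃                   ┃♣♣.............┃               
┃         █▒▒    ▒▒█┃...............┃               
┃            ▒▓▓▒   ┃...............┃               
┃                   ┃..♣.♣.♣........┃               
┃            ▓  ▓   ┃...............┃               
┃          █  ██  █ ┃...............┃               
┃           ▒▓██▓▒  ┃...@...........┃               
┃                   ┃.....~.........┃               
┃            █  █   ┃....~~.........┃               
┃         █▓▒▓▓▓▓▒▓█┃...~~..........┃               
┃            █  █   ┃...............┃               
┃                   ┃..#............┃               
┃                   ┃━━━━━━━━━━━━━━━┛               
┗━━━━━━━━━━━━━━━━━━━┛                               
                                                    
                                                    


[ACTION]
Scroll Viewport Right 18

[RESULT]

         ┃───────────────┨                          
         ┃♣♣.............┃                          
▒▒    ▒▒█┃...............┃                          
  ▒▓▓▒   ┃...............┃                          
         ┃..♣.♣.♣........┃                          
  ▓  ▓   ┃...............┃                          
█  ██  █ ┃...............┃                          
 ▒▓██▓▒  ┃...@...........┃                          
         ┃.....~.........┃                          
  █  █   ┃....~~.........┃                          
▓▒▓▓▓▓▒▓█┃...~~..........┃                          
  █  █   ┃...............┃                          
         ┃..#............┃                          
         ┃━━━━━━━━━━━━━━━┛                          
━━━━━━━━━┛                                          
                                                    
                                                    


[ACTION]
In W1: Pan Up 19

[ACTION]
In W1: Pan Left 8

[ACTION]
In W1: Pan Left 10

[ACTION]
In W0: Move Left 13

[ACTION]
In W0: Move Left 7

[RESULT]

         ┃───────────────┨                          
         ┃   ............┃                          
▒▒    ▒▒█┃   ............┃                          
  ▒▓▓▒   ┃   ............┃                          
         ┃   ♣...♣.......┃                          
  ▓  ▓   ┃   ...♣♣.......┃                          
█  ██  █ ┃   ............┃                          
 ▒▓██▓▒  ┃   @...........┃                          
         ┃   ............┃                          
  █  █   ┃   ............┃                          
▓▒▓▓▓▓▒▓█┃   ............┃                          
  █  █   ┃   ............┃                          
         ┃   ............┃                          
         ┃━━━━━━━━━━━━━━━┛                          
━━━━━━━━━┛                                          
                                                    
                                                    
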